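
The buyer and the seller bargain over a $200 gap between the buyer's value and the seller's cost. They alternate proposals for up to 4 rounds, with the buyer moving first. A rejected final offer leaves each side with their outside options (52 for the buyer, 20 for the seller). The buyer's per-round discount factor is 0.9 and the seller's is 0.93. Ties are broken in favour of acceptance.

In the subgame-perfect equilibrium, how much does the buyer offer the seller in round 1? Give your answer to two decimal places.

Round 4 (the seller proposes): the buyer gets 52 if talks fail, so the seller offers 52 and keeps 148.
Round 3 (the buyer proposes): the seller can get 148 next round, worth 0.93 × 148 = 137.64 now. The buyer offers 137.64 and keeps 200 − 137.64 = 62.36.
Round 2 (the seller proposes): the buyer can get 62.36 next round, worth 0.9 × 62.36 = 56.124 now. The seller offers 56.124 and keeps 200 − 56.124 = 143.876.
Round 1 (the buyer proposes): the seller can get 143.876 next round, worth 0.93 × 143.876 = 133.80468 now; the buyer offers that and keeps 66.19532.

133.80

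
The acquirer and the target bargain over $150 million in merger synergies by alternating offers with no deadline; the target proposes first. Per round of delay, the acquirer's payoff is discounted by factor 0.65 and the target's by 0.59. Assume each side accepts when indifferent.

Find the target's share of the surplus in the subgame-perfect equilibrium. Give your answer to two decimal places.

Let x be the target's share when the target proposes and y be the acquirer's share when the acquirer proposes.
The acquirer accepts iff offered ≥ 0.65·y, so x = 150 − 0.65y. Symmetrically y = 150 − 0.59x.
Substituting: x = 150 − 0.65(150 − 0.59x), giving x(1 − 0.59·0.65) = 150(1 − 0.65).
So x = 150 × 0.35 / 0.6165 ≈ 85.1582, and the acquirer receives 150 − x ≈ 64.8418.

85.16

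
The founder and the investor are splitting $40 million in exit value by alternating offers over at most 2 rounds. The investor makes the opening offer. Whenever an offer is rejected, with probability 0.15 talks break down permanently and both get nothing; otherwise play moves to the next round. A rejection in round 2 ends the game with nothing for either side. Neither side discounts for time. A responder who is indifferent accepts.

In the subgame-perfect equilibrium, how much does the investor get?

6

By backward induction:
Round 2 (the founder proposes): rejection yields 0 for the investor; the founder offers 0 and keeps 40.
Round 1 (the investor proposes): rejecting gives the founder an expected 0.85 × 40 = 34; the investor offers that and keeps 6.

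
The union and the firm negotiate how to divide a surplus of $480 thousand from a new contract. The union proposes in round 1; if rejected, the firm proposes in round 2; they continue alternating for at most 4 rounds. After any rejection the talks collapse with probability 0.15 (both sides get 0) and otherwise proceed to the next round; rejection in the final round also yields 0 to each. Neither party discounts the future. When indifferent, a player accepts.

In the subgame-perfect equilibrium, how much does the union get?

124.02

Round 4 (the firm proposes): the union will accept anything ≥ 0, so the firm offers 0 and keeps 480.
Round 3 (the union proposes): rejecting gives the firm an expected 0.85 × 480 = 408, so the union offers 408, keeping 72.
Round 2 (the firm proposes): rejecting gives the union an expected 0.85 × 72 = 61.2. The firm offers 61.2 and keeps 480 − 61.2 = 418.8.
Round 1 (the union proposes): rejecting gives the firm an expected 0.85 × 418.8 = 355.98. The union offers 355.98 and keeps 480 − 355.98 = 124.02.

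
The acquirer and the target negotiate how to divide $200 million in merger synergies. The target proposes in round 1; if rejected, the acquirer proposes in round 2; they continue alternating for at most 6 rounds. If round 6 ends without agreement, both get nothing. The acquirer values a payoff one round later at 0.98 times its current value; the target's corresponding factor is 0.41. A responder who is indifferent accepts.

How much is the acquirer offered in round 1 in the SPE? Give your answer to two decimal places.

Round 6 (the acquirer proposes): rejection yields 0 for the target; the acquirer offers 0 and keeps 200.
Round 5 (the target proposes): the acquirer can get 200 next round, worth 0.98 × 200 = 196 now, so the target offers 196, keeping 4.
Round 4 (the acquirer proposes): the target can get 4 next round, worth 0.41 × 4 = 1.64 now; the acquirer offers that and keeps 198.36.
Round 3 (the target proposes): the acquirer can get 198.36 next round, worth 0.98 × 198.36 = 194.3928 now; the target offers that and keeps 5.6072.
Round 2 (the acquirer proposes): the target can get 5.6072 next round, worth 0.41 × 5.6072 = 2.298952 now, so the acquirer offers 2.298952, keeping 197.701048.
Round 1 (the target proposes): the acquirer can get 197.701048 next round, worth 0.98 × 197.701048 = 193.74702704 now; the target offers that and keeps 6.25297296.

193.75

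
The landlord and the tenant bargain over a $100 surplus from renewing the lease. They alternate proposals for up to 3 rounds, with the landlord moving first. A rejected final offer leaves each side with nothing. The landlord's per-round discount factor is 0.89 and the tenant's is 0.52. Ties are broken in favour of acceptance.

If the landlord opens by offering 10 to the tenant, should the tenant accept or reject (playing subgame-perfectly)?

Accept

Round 3 (the landlord proposes): the tenant will accept anything ≥ 0, so the landlord offers 0 and keeps 100.
Round 2 (the tenant proposes): the landlord can get 100 next round, worth 0.89 × 100 = 89 now. The tenant offers 89 and keeps 100 − 89 = 11.
So by rejecting in round 1, the tenant gets 11 next round, worth 0.52 × 11 = 5.72 now.
Offer 10 ≥ 5.72, so the tenant accepts.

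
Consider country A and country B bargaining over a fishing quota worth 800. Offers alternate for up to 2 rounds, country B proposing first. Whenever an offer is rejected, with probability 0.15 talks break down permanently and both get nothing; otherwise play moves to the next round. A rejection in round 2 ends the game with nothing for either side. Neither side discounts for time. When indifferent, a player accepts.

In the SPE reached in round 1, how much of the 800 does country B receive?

120

Round 2 (country A proposes): rejection yields 0 for country B; country A offers 0 and keeps 800.
Round 1 (country B proposes): rejecting gives country A an expected 0.85 × 800 = 680. Country B offers 680 and keeps 800 − 680 = 120.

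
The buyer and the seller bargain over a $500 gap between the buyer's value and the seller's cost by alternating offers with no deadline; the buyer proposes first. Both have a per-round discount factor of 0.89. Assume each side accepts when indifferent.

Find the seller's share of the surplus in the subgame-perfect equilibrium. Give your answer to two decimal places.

When the buyer proposes, the seller accepts any offer worth at least 0.89 times what the seller would get by proposing next round; and vice versa.
This gives x = 500 − 0.89y and y = 500 − 0.89x, where x and y are each side's share when it proposes.
Hence (1 − 0.89·0.89)x = 500(1 − 0.89), i.e. 0.2079·x = 55.
x ≈ 264.5503; the seller's share is 500 − x ≈ 235.4497.

235.45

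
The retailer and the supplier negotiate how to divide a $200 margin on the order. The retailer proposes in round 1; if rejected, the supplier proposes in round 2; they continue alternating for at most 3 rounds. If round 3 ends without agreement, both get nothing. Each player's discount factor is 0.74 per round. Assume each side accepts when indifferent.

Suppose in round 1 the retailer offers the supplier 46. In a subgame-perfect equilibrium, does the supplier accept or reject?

Round 3 (the retailer proposes): the supplier will accept anything ≥ 0, so the retailer offers 0 and keeps 200.
Round 2 (the supplier proposes): the retailer can get 200 next round, worth 0.74 × 200 = 148 now. The supplier offers 148 and keeps 200 − 148 = 52.
So by rejecting in round 1, the supplier gets 52 next round, worth 0.74 × 52 = 38.48 now.
Offer 46 ≥ 38.48, so the supplier accepts.

Accept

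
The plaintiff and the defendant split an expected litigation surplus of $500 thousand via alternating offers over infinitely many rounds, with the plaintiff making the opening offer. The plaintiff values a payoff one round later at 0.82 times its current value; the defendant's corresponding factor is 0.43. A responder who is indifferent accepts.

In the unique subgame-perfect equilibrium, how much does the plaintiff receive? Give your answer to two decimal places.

440.22

In a stationary SPE each proposer offers the other exactly their discounted continuation value.
If the plaintiff keeps x when proposing and the defendant keeps y when proposing, then x = 500 − 0.43y and y = 500 − 0.82x.
Solving: x = 500(1 − 0.43) / (1 − 0.82·0.43) = 285 / 0.6474 ≈ 440.2224.
The defendant gets 500 − 440.2224 ≈ 59.7776.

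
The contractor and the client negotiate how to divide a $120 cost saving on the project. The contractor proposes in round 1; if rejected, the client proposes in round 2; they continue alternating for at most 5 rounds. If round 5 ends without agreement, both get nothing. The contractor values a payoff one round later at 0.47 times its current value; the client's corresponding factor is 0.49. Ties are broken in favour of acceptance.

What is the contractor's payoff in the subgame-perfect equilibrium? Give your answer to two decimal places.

Round 5 (the contractor proposes): rejection yields 0 for the client; the contractor offers 0 and keeps 120.
Round 4 (the client proposes): the contractor can get 120 next round, worth 0.47 × 120 = 56.4 now; the client offers that and keeps 63.6.
Round 3 (the contractor proposes): the client can get 63.6 next round, worth 0.49 × 63.6 = 31.164 now. The contractor offers 31.164 and keeps 120 − 31.164 = 88.836.
Round 2 (the client proposes): the contractor can get 88.836 next round, worth 0.47 × 88.836 = 41.75292 now; the client offers that and keeps 78.24708.
Round 1 (the contractor proposes): the client can get 78.24708 next round, worth 0.49 × 78.24708 = 38.3410692 now, so the contractor offers 38.3410692, keeping 81.6589308.

81.66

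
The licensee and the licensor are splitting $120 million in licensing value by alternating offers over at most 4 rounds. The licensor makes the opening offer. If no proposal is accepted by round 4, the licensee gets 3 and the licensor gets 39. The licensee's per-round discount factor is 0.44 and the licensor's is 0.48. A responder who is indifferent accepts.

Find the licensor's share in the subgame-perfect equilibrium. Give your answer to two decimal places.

Round 4 (the licensee proposes): the licensor gets 39 if talks fail, so the licensee offers 39 and keeps 81.
Round 3 (the licensor proposes): the licensee can get 81 next round, worth 0.44 × 81 = 35.64 now. The licensor offers 35.64 and keeps 120 − 35.64 = 84.36.
Round 2 (the licensee proposes): the licensor can get 84.36 next round, worth 0.48 × 84.36 = 40.4928 now; the licensee offers that and keeps 79.5072.
Round 1 (the licensor proposes): the licensee can get 79.5072 next round, worth 0.44 × 79.5072 = 34.983168 now, so the licensor offers 34.983168, keeping 85.016832.

85.02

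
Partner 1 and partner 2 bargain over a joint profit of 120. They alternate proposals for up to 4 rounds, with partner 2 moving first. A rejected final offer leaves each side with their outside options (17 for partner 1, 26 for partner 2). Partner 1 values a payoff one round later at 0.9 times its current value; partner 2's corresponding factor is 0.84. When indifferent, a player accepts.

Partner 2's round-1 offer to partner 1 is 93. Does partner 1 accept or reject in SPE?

Work out partner 1's continuation value if the offer is rejected.
Round 4 (partner 1 proposes): partner 2 gets 26 if talks fail, so partner 1 offers 26 and keeps 94.
Round 3 (partner 2 proposes): partner 1 can get 94 next round, worth 0.9 × 94 = 84.6 now; partner 2 offers that and keeps 35.4.
Round 2 (partner 1 proposes): partner 2 can get 35.4 next round, worth 0.84 × 35.4 = 29.736 now. Partner 1 offers 29.736 and keeps 120 − 29.736 = 90.264.
So by rejecting in round 1, partner 1 gets 90.264 next round, worth 0.9 × 90.264 = 81.2376 now.
Offer 93 ≥ 81.2376, so partner 1 accepts.

Accept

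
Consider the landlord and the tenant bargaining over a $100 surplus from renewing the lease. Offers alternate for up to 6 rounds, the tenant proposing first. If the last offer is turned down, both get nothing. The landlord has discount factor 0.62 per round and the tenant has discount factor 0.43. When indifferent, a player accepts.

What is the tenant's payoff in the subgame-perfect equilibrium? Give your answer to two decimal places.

50.83

Round 6 (the landlord proposes): the tenant will accept anything ≥ 0, so the landlord offers 0 and keeps 100.
Round 5 (the tenant proposes): the landlord can get 100 next round, worth 0.62 × 100 = 62 now, so the tenant offers 62, keeping 38.
Round 4 (the landlord proposes): the tenant can get 38 next round, worth 0.43 × 38 = 16.34 now, so the landlord offers 16.34, keeping 83.66.
Round 3 (the tenant proposes): the landlord can get 83.66 next round, worth 0.62 × 83.66 = 51.8692 now. The tenant offers 51.8692 and keeps 100 − 51.8692 = 48.1308.
Round 2 (the landlord proposes): the tenant can get 48.1308 next round, worth 0.43 × 48.1308 = 20.696244 now. The landlord offers 20.696244 and keeps 100 − 20.696244 = 79.303756.
Round 1 (the tenant proposes): the landlord can get 79.303756 next round, worth 0.62 × 79.303756 = 49.16832872 now, so the tenant offers 49.16832872, keeping 50.83167128.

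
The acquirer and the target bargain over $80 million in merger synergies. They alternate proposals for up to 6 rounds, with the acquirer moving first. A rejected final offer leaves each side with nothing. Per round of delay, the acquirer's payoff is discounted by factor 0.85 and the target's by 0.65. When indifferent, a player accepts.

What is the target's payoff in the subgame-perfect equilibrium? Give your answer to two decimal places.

27.98

Round 6 (the target proposes): rejection yields 0 for the acquirer; the target offers 0 and keeps 80.
Round 5 (the acquirer proposes): the target can get 80 next round, worth 0.65 × 80 = 52 now; the acquirer offers that and keeps 28.
Round 4 (the target proposes): the acquirer can get 28 next round, worth 0.85 × 28 = 23.8 now. The target offers 23.8 and keeps 80 − 23.8 = 56.2.
Round 3 (the acquirer proposes): the target can get 56.2 next round, worth 0.65 × 56.2 = 36.53 now; the acquirer offers that and keeps 43.47.
Round 2 (the target proposes): the acquirer can get 43.47 next round, worth 0.85 × 43.47 = 36.9495 now, so the target offers 36.9495, keeping 43.0505.
Round 1 (the acquirer proposes): the target can get 43.0505 next round, worth 0.65 × 43.0505 = 27.982825 now. The acquirer offers 27.982825 and keeps 80 − 27.982825 = 52.017175.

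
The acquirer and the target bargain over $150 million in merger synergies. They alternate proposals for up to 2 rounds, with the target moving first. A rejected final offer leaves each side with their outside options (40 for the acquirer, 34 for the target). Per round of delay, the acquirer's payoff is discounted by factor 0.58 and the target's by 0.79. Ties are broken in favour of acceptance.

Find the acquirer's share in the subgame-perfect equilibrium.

67.28

Work backward from the last round.
Round 2 (the acquirer proposes): the target gets 34 if talks fail, so the acquirer offers 34 and keeps 116.
Round 1 (the target proposes): the acquirer can get 116 next round, worth 0.58 × 116 = 67.28 now; the target offers that and keeps 82.72.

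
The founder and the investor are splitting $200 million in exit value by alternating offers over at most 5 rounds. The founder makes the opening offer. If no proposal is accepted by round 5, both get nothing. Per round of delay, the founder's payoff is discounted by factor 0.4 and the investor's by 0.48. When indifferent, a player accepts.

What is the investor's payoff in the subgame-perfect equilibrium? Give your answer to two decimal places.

Round 5 (the founder proposes): the investor will accept anything ≥ 0, so the founder offers 0 and keeps 200.
Round 4 (the investor proposes): the founder can get 200 next round, worth 0.4 × 200 = 80 now; the investor offers that and keeps 120.
Round 3 (the founder proposes): the investor can get 120 next round, worth 0.48 × 120 = 57.6 now, so the founder offers 57.6, keeping 142.4.
Round 2 (the investor proposes): the founder can get 142.4 next round, worth 0.4 × 142.4 = 56.96 now, so the investor offers 56.96, keeping 143.04.
Round 1 (the founder proposes): the investor can get 143.04 next round, worth 0.48 × 143.04 = 68.6592 now, so the founder offers 68.6592, keeping 131.3408.

68.66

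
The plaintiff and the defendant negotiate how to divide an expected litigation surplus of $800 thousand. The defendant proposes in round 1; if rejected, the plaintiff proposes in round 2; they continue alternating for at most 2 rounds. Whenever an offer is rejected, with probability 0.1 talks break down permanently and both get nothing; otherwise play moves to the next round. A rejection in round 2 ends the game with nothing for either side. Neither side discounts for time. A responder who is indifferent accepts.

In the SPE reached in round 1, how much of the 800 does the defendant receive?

Round 2 (the plaintiff proposes): rejection yields 0 for the defendant; the plaintiff offers 0 and keeps 800.
Round 1 (the defendant proposes): rejecting gives the plaintiff an expected 0.9 × 800 = 720; the defendant offers that and keeps 80.

80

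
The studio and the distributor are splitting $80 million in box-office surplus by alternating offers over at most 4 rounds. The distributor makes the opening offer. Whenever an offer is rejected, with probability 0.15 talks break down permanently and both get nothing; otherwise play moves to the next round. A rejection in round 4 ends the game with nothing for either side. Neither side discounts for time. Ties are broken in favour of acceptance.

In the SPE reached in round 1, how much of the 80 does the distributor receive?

20.67

Round 4 (the studio proposes): rejection yields 0 for the distributor; the studio offers 0 and keeps 80.
Round 3 (the distributor proposes): rejecting gives the studio an expected 0.85 × 80 = 68, so the distributor offers 68, keeping 12.
Round 2 (the studio proposes): rejecting gives the distributor an expected 0.85 × 12 = 10.2; the studio offers that and keeps 69.8.
Round 1 (the distributor proposes): rejecting gives the studio an expected 0.85 × 69.8 = 59.33, so the distributor offers 59.33, keeping 20.67.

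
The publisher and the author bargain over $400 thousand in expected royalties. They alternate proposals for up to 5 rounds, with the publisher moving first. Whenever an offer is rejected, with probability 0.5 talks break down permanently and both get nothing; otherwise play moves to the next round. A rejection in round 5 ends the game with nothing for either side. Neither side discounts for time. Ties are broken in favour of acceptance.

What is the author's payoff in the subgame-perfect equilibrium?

Round 5 (the publisher proposes): rejection yields 0 for the author; the publisher offers 0 and keeps 400.
Round 4 (the author proposes): rejecting gives the publisher an expected 0.5 × 400 = 200, so the author offers 200, keeping 200.
Round 3 (the publisher proposes): rejecting gives the author an expected 0.5 × 200 = 100. The publisher offers 100 and keeps 400 − 100 = 300.
Round 2 (the author proposes): rejecting gives the publisher an expected 0.5 × 300 = 150, so the author offers 150, keeping 250.
Round 1 (the publisher proposes): rejecting gives the author an expected 0.5 × 250 = 125, so the publisher offers 125, keeping 275.

125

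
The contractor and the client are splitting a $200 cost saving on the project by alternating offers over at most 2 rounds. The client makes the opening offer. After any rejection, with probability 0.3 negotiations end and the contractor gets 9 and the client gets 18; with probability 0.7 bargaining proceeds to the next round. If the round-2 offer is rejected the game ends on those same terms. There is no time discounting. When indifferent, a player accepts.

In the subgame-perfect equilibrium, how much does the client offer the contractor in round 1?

130.1

Round 2 (the contractor proposes): the client gets 18 if talks fail, so the contractor offers 18 and keeps 182.
Round 1 (the client proposes): rejecting gives the contractor an expected 0.7 × 182 + 0.3 × 9 = 130.1. The client offers 130.1 and keeps 200 − 130.1 = 69.9.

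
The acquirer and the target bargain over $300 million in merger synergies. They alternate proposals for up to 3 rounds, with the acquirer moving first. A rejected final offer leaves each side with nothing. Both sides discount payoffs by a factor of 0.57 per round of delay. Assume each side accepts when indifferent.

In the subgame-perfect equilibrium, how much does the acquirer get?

226.47

Round 3 (the acquirer proposes): rejection yields 0 for the target; the acquirer offers 0 and keeps 300.
Round 2 (the target proposes): the acquirer can get 300 next round, worth 0.57 × 300 = 171 now. The target offers 171 and keeps 300 − 171 = 129.
Round 1 (the acquirer proposes): the target can get 129 next round, worth 0.57 × 129 = 73.53 now. The acquirer offers 73.53 and keeps 300 − 73.53 = 226.47.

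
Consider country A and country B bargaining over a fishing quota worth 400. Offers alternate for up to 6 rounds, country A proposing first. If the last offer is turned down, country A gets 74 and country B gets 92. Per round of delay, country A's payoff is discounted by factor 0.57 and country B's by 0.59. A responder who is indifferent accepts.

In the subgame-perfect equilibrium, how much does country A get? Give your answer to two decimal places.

242.64

Round 6 (country B proposes): country A gets 74 if talks fail, so country B offers 74 and keeps 326.
Round 5 (country A proposes): country B can get 326 next round, worth 0.59 × 326 = 192.34 now; country A offers that and keeps 207.66.
Round 4 (country B proposes): country A can get 207.66 next round, worth 0.57 × 207.66 = 118.3662 now, so country B offers 118.3662, keeping 281.6338.
Round 3 (country A proposes): country B can get 281.6338 next round, worth 0.59 × 281.6338 = 166.163942 now; country A offers that and keeps 233.836058.
Round 2 (country B proposes): country A can get 233.836058 next round, worth 0.57 × 233.836058 = 133.28655306 now, so country B offers 133.28655306, keeping 266.71344694.
Round 1 (country A proposes): country B can get 266.71344694 next round, worth 0.59 × 266.71344694 = 157.3609336946 now, so country A offers 157.3609336946, keeping 242.6390663054.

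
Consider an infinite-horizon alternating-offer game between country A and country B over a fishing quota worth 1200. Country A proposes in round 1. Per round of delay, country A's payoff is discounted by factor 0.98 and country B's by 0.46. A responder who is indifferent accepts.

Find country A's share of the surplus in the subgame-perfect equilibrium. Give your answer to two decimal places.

Let x be country A's share when country A proposes and y be country B's share when country B proposes.
Country B accepts iff offered ≥ 0.46·y, so x = 1200 − 0.46y. Symmetrically y = 1200 − 0.98x.
Substituting: x = 1200 − 0.46(1200 − 0.98x), giving x(1 − 0.98·0.46) = 1200(1 − 0.46).
So x = 1200 × 0.54 / 0.5492 ≈ 1179.8980, and country B receives 1200 − x ≈ 20.1020.

1179.90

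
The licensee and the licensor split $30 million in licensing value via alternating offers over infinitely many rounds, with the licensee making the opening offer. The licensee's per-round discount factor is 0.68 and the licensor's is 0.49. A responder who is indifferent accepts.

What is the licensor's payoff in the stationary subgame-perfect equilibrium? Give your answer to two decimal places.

When the licensee proposes, the licensor accepts any offer worth at least 0.49 times what the licensor would get by proposing next round; and vice versa.
This gives x = 30 − 0.49y and y = 30 − 0.68x, where x and y are each side's share when it proposes.
Hence (1 − 0.49·0.68)x = 30(1 − 0.49), i.e. 0.6668·x = 15.3.
x ≈ 22.9454; the licensor's share is 30 − x ≈ 7.0546.

7.05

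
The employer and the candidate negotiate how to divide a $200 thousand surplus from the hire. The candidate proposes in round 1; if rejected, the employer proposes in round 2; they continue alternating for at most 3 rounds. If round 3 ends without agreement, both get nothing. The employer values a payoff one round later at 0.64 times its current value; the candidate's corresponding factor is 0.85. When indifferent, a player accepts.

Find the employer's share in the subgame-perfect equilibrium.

19.2

Round 3 (the candidate proposes): rejection yields 0 for the employer; the candidate offers 0 and keeps 200.
Round 2 (the employer proposes): the candidate can get 200 next round, worth 0.85 × 200 = 170 now, so the employer offers 170, keeping 30.
Round 1 (the candidate proposes): the employer can get 30 next round, worth 0.64 × 30 = 19.2 now. The candidate offers 19.2 and keeps 200 − 19.2 = 180.8.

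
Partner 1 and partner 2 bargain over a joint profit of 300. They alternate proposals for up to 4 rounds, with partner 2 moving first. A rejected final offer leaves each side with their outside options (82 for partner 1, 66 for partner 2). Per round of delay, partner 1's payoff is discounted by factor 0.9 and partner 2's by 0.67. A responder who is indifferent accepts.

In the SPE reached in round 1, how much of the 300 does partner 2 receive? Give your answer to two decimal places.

Round 4 (partner 1 proposes): partner 2 gets 66 if talks fail, so partner 1 offers 66 and keeps 234.
Round 3 (partner 2 proposes): partner 1 can get 234 next round, worth 0.9 × 234 = 210.6 now; partner 2 offers that and keeps 89.4.
Round 2 (partner 1 proposes): partner 2 can get 89.4 next round, worth 0.67 × 89.4 = 59.898 now; partner 1 offers that and keeps 240.102.
Round 1 (partner 2 proposes): partner 1 can get 240.102 next round, worth 0.9 × 240.102 = 216.0918 now. Partner 2 offers 216.0918 and keeps 300 − 216.0918 = 83.9082.

83.91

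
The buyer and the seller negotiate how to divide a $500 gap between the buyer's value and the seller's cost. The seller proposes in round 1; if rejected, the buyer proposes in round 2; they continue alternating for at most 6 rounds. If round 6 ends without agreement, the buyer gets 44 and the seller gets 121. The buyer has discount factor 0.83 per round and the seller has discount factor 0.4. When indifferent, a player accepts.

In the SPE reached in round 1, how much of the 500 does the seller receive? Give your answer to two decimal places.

133.66

Round 6 (the buyer proposes): the seller gets 121 if talks fail, so the buyer offers 121 and keeps 379.
Round 5 (the seller proposes): the buyer can get 379 next round, worth 0.83 × 379 = 314.57 now. The seller offers 314.57 and keeps 500 − 314.57 = 185.43.
Round 4 (the buyer proposes): the seller can get 185.43 next round, worth 0.4 × 185.43 = 74.172 now, so the buyer offers 74.172, keeping 425.828.
Round 3 (the seller proposes): the buyer can get 425.828 next round, worth 0.83 × 425.828 = 353.43724 now, so the seller offers 353.43724, keeping 146.56276.
Round 2 (the buyer proposes): the seller can get 146.56276 next round, worth 0.4 × 146.56276 = 58.625104 now. The buyer offers 58.625104 and keeps 500 − 58.625104 = 441.374896.
Round 1 (the seller proposes): the buyer can get 441.374896 next round, worth 0.83 × 441.374896 = 366.34116368 now; the seller offers that and keeps 133.65883632.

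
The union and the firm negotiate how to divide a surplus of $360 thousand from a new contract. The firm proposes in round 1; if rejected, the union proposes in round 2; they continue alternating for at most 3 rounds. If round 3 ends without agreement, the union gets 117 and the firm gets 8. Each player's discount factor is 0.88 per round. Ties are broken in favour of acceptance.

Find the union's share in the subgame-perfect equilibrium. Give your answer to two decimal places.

Round 3 (the firm proposes): the union gets 117 if talks fail, so the firm offers 117 and keeps 243.
Round 2 (the union proposes): the firm can get 243 next round, worth 0.88 × 243 = 213.84 now; the union offers that and keeps 146.16.
Round 1 (the firm proposes): the union can get 146.16 next round, worth 0.88 × 146.16 = 128.6208 now. The firm offers 128.6208 and keeps 360 − 128.6208 = 231.3792.

128.62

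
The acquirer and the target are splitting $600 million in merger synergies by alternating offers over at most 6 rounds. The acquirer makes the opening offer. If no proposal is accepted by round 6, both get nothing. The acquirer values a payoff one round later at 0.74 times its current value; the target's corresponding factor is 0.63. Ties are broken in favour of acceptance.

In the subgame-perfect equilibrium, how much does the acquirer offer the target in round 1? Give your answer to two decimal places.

By backward induction:
Round 6 (the target proposes): the acquirer will accept anything ≥ 0, so the target offers 0 and keeps 600.
Round 5 (the acquirer proposes): the target can get 600 next round, worth 0.63 × 600 = 378 now, so the acquirer offers 378, keeping 222.
Round 4 (the target proposes): the acquirer can get 222 next round, worth 0.74 × 222 = 164.28 now. The target offers 164.28 and keeps 600 − 164.28 = 435.72.
Round 3 (the acquirer proposes): the target can get 435.72 next round, worth 0.63 × 435.72 = 274.5036 now, so the acquirer offers 274.5036, keeping 325.4964.
Round 2 (the target proposes): the acquirer can get 325.4964 next round, worth 0.74 × 325.4964 = 240.867336 now; the target offers that and keeps 359.132664.
Round 1 (the acquirer proposes): the target can get 359.132664 next round, worth 0.63 × 359.132664 = 226.25357832 now. The acquirer offers 226.25357832 and keeps 600 − 226.25357832 = 373.74642168.

226.25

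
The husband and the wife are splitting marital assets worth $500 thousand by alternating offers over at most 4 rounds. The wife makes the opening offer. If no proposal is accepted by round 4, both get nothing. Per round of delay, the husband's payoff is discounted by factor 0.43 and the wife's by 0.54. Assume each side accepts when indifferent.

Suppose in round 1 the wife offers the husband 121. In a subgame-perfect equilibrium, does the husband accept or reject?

Reject

Round 4 (the husband proposes): the wife will accept anything ≥ 0, so the husband offers 0 and keeps 500.
Round 3 (the wife proposes): the husband can get 500 next round, worth 0.43 × 500 = 215 now, so the wife offers 215, keeping 285.
Round 2 (the husband proposes): the wife can get 285 next round, worth 0.54 × 285 = 153.9 now; the husband offers that and keeps 346.1.
So by rejecting in round 1, the husband gets 346.1 next round, worth 0.43 × 346.1 = 148.823 now.
Offer 121 < 148.823, so the husband rejects.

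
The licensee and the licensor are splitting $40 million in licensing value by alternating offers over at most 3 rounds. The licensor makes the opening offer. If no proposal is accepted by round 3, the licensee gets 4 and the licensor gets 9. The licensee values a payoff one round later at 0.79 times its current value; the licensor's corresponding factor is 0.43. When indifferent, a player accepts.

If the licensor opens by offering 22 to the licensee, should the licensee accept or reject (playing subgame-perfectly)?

Work out the licensee's continuation value if the offer is rejected.
Round 3 (the licensor proposes): the licensee gets 4 if talks fail, so the licensor offers 4 and keeps 36.
Round 2 (the licensee proposes): the licensor can get 36 next round, worth 0.43 × 36 = 15.48 now; the licensee offers that and keeps 24.52.
So by rejecting in round 1, the licensee gets 24.52 next round, worth 0.79 × 24.52 = 19.3708 now.
Offer 22 ≥ 19.3708, so the licensee accepts.

Accept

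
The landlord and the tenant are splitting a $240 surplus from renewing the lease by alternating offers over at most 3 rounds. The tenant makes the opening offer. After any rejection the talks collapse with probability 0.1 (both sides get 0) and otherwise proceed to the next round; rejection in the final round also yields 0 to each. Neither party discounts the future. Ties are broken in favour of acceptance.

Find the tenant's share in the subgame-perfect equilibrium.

Round 3 (the tenant proposes): rejection yields 0 for the landlord; the tenant offers 0 and keeps 240.
Round 2 (the landlord proposes): rejecting gives the tenant an expected 0.9 × 240 = 216, so the landlord offers 216, keeping 24.
Round 1 (the tenant proposes): rejecting gives the landlord an expected 0.9 × 24 = 21.6. The tenant offers 21.6 and keeps 240 − 21.6 = 218.4.

218.4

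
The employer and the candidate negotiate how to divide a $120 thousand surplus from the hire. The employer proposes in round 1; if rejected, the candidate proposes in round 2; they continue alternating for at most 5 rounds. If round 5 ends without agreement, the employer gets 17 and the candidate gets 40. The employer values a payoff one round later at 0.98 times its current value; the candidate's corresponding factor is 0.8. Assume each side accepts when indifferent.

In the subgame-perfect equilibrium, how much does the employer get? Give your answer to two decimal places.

91.99

Round 5 (the employer proposes): the candidate gets 40 if talks fail, so the employer offers 40 and keeps 80.
Round 4 (the candidate proposes): the employer can get 80 next round, worth 0.98 × 80 = 78.4 now. The candidate offers 78.4 and keeps 120 − 78.4 = 41.6.
Round 3 (the employer proposes): the candidate can get 41.6 next round, worth 0.8 × 41.6 = 33.28 now; the employer offers that and keeps 86.72.
Round 2 (the candidate proposes): the employer can get 86.72 next round, worth 0.98 × 86.72 = 84.9856 now. The candidate offers 84.9856 and keeps 120 − 84.9856 = 35.0144.
Round 1 (the employer proposes): the candidate can get 35.0144 next round, worth 0.8 × 35.0144 = 28.01152 now. The employer offers 28.01152 and keeps 120 − 28.01152 = 91.98848.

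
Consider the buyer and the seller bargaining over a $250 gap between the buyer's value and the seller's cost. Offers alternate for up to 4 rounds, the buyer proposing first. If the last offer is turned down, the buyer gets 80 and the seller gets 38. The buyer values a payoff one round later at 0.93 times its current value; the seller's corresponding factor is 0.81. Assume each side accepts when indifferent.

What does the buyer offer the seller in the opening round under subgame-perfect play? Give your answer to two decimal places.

Round 4 (the seller proposes): the buyer gets 80 if talks fail, so the seller offers 80 and keeps 170.
Round 3 (the buyer proposes): the seller can get 170 next round, worth 0.81 × 170 = 137.7 now. The buyer offers 137.7 and keeps 250 − 137.7 = 112.3.
Round 2 (the seller proposes): the buyer can get 112.3 next round, worth 0.93 × 112.3 = 104.439 now, so the seller offers 104.439, keeping 145.561.
Round 1 (the buyer proposes): the seller can get 145.561 next round, worth 0.81 × 145.561 = 117.90441 now; the buyer offers that and keeps 132.09559.

117.90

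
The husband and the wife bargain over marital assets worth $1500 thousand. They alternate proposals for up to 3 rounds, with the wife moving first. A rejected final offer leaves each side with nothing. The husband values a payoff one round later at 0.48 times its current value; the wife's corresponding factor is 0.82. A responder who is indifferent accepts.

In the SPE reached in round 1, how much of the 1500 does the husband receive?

Solve by backward induction from round 3.
Round 3 (the wife proposes): rejection yields 0 for the husband; the wife offers 0 and keeps 1500.
Round 2 (the husband proposes): the wife can get 1500 next round, worth 0.82 × 1500 = 1230 now; the husband offers that and keeps 270.
Round 1 (the wife proposes): the husband can get 270 next round, worth 0.48 × 270 = 129.6 now; the wife offers that and keeps 1370.4.

129.6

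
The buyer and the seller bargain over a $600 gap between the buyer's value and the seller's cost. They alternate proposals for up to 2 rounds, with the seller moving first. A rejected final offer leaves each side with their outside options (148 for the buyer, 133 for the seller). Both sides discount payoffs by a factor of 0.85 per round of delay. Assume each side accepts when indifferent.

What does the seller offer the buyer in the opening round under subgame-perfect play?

396.95

Solve by backward induction from round 2.
Round 2 (the buyer proposes): the seller gets 133 if talks fail, so the buyer offers 133 and keeps 467.
Round 1 (the seller proposes): the buyer can get 467 next round, worth 0.85 × 467 = 396.95 now; the seller offers that and keeps 203.05.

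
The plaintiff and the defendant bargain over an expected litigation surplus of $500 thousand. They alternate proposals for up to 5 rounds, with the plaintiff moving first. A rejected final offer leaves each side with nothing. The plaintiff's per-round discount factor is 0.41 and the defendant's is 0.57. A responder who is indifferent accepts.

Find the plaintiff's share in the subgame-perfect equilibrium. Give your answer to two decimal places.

Round 5 (the plaintiff proposes): the defendant will accept anything ≥ 0, so the plaintiff offers 0 and keeps 500.
Round 4 (the defendant proposes): the plaintiff can get 500 next round, worth 0.41 × 500 = 205 now. The defendant offers 205 and keeps 500 − 205 = 295.
Round 3 (the plaintiff proposes): the defendant can get 295 next round, worth 0.57 × 295 = 168.15 now. The plaintiff offers 168.15 and keeps 500 − 168.15 = 331.85.
Round 2 (the defendant proposes): the plaintiff can get 331.85 next round, worth 0.41 × 331.85 = 136.0585 now; the defendant offers that and keeps 363.9415.
Round 1 (the plaintiff proposes): the defendant can get 363.9415 next round, worth 0.57 × 363.9415 = 207.446655 now. The plaintiff offers 207.446655 and keeps 500 − 207.446655 = 292.553345.

292.55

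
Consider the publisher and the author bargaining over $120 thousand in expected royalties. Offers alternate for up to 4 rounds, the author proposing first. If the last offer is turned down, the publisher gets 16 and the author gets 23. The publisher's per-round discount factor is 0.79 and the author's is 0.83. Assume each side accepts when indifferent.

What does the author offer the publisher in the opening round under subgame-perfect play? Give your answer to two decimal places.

66.36

Round 4 (the publisher proposes): the author gets 23 if talks fail, so the publisher offers 23 and keeps 97.
Round 3 (the author proposes): the publisher can get 97 next round, worth 0.79 × 97 = 76.63 now. The author offers 76.63 and keeps 120 − 76.63 = 43.37.
Round 2 (the publisher proposes): the author can get 43.37 next round, worth 0.83 × 43.37 = 35.9971 now. The publisher offers 35.9971 and keeps 120 − 35.9971 = 84.0029.
Round 1 (the author proposes): the publisher can get 84.0029 next round, worth 0.79 × 84.0029 = 66.362291 now, so the author offers 66.362291, keeping 53.637709.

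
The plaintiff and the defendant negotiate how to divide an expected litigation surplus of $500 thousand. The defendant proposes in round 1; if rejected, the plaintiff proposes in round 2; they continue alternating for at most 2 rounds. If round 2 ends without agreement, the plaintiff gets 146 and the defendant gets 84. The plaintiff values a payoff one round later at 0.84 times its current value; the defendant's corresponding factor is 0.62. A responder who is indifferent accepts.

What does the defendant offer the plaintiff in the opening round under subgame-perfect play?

349.44

Solve by backward induction from round 2.
Round 2 (the plaintiff proposes): the defendant gets 84 if talks fail, so the plaintiff offers 84 and keeps 416.
Round 1 (the defendant proposes): the plaintiff can get 416 next round, worth 0.84 × 416 = 349.44 now, so the defendant offers 349.44, keeping 150.56.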